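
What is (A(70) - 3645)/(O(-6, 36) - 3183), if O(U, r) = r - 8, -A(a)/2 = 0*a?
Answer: 729/631 ≈ 1.1553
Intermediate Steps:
A(a) = 0 (A(a) = -0*a = -2*0 = 0)
O(U, r) = -8 + r
(A(70) - 3645)/(O(-6, 36) - 3183) = (0 - 3645)/((-8 + 36) - 3183) = -3645/(28 - 3183) = -3645/(-3155) = -3645*(-1/3155) = 729/631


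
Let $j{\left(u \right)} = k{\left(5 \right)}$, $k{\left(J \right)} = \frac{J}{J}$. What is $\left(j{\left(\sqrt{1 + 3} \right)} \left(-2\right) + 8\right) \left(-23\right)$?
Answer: $-138$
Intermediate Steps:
$k{\left(J \right)} = 1$
$j{\left(u \right)} = 1$
$\left(j{\left(\sqrt{1 + 3} \right)} \left(-2\right) + 8\right) \left(-23\right) = \left(1 \left(-2\right) + 8\right) \left(-23\right) = \left(-2 + 8\right) \left(-23\right) = 6 \left(-23\right) = -138$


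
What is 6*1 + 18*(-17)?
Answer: -300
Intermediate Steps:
6*1 + 18*(-17) = 6 - 306 = -300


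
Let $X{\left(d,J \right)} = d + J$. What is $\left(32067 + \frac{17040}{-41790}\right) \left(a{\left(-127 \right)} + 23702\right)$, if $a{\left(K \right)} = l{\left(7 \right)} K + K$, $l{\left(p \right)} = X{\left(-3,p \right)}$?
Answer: $\frac{1030374356121}{1393} \approx 7.3968 \cdot 10^{8}$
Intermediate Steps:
$X{\left(d,J \right)} = J + d$
$l{\left(p \right)} = -3 + p$ ($l{\left(p \right)} = p - 3 = -3 + p$)
$a{\left(K \right)} = 5 K$ ($a{\left(K \right)} = \left(-3 + 7\right) K + K = 4 K + K = 5 K$)
$\left(32067 + \frac{17040}{-41790}\right) \left(a{\left(-127 \right)} + 23702\right) = \left(32067 + \frac{17040}{-41790}\right) \left(5 \left(-127\right) + 23702\right) = \left(32067 + 17040 \left(- \frac{1}{41790}\right)\right) \left(-635 + 23702\right) = \left(32067 - \frac{568}{1393}\right) 23067 = \frac{44668763}{1393} \cdot 23067 = \frac{1030374356121}{1393}$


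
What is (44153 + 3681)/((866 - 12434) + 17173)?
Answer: 47834/5605 ≈ 8.5342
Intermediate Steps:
(44153 + 3681)/((866 - 12434) + 17173) = 47834/(-11568 + 17173) = 47834/5605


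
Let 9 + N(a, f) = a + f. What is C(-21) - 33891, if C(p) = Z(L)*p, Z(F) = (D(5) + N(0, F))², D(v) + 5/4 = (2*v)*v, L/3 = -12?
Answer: -546981/16 ≈ -34186.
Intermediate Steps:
L = -36 (L = 3*(-12) = -36)
D(v) = -5/4 + 2*v² (D(v) = -5/4 + (2*v)*v = -5/4 + 2*v²)
N(a, f) = -9 + a + f (N(a, f) = -9 + (a + f) = -9 + a + f)
Z(F) = (159/4 + F)² (Z(F) = ((-5/4 + 2*5²) + (-9 + 0 + F))² = ((-5/4 + 2*25) + (-9 + F))² = ((-5/4 + 50) + (-9 + F))² = (195/4 + (-9 + F))² = (159/4 + F)²)
C(p) = 225*p/16 (C(p) = ((159 + 4*(-36))²/16)*p = ((159 - 144)²/16)*p = ((1/16)*15²)*p = ((1/16)*225)*p = 225*p/16)
C(-21) - 33891 = (225/16)*(-21) - 33891 = -4725/16 - 33891 = -546981/16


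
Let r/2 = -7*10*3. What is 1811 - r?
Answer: 2231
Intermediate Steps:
r = -420 (r = 2*(-7*10*3) = 2*(-70*3) = 2*(-210) = -420)
1811 - r = 1811 - 1*(-420) = 1811 + 420 = 2231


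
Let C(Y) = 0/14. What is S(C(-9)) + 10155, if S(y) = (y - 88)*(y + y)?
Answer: 10155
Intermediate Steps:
C(Y) = 0 (C(Y) = 0*(1/14) = 0)
S(y) = 2*y*(-88 + y) (S(y) = (-88 + y)*(2*y) = 2*y*(-88 + y))
S(C(-9)) + 10155 = 2*0*(-88 + 0) + 10155 = 2*0*(-88) + 10155 = 0 + 10155 = 10155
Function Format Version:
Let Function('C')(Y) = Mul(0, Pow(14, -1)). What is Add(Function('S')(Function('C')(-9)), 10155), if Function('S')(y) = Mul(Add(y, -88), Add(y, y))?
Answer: 10155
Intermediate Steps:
Function('C')(Y) = 0 (Function('C')(Y) = Mul(0, Rational(1, 14)) = 0)
Function('S')(y) = Mul(2, y, Add(-88, y)) (Function('S')(y) = Mul(Add(-88, y), Mul(2, y)) = Mul(2, y, Add(-88, y)))
Add(Function('S')(Function('C')(-9)), 10155) = Add(Mul(2, 0, Add(-88, 0)), 10155) = Add(Mul(2, 0, -88), 10155) = Add(0, 10155) = 10155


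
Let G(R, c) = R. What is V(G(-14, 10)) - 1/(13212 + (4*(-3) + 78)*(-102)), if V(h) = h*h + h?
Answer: 1179359/6480 ≈ 182.00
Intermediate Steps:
V(h) = h + h² (V(h) = h² + h = h + h²)
V(G(-14, 10)) - 1/(13212 + (4*(-3) + 78)*(-102)) = -14*(1 - 14) - 1/(13212 + (4*(-3) + 78)*(-102)) = -14*(-13) - 1/(13212 + (-12 + 78)*(-102)) = 182 - 1/(13212 + 66*(-102)) = 182 - 1/(13212 - 6732) = 182 - 1/6480 = 1179359/6480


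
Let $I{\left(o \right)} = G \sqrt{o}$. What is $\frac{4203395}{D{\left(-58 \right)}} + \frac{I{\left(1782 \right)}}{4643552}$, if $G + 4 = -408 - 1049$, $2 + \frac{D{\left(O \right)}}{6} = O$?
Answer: $- \frac{840679}{72} - \frac{13149 \sqrt{22}}{4643552} \approx -11676.0$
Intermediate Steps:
$D{\left(O \right)} = -12 + 6 O$
$G = -1461$ ($G = -4 - 1457 = -1461$)
$I{\left(o \right)} = - 1461 \sqrt{o}$
$\frac{4203395}{D{\left(-58 \right)}} + \frac{I{\left(1782 \right)}}{4643552} = \frac{4203395}{-12 + 6 \left(-58\right)} + \frac{\left(-1461\right) \sqrt{1782}}{4643552} = \frac{4203395}{-12 - 348} + - 1461 \cdot 9 \sqrt{22} \cdot \frac{1}{4643552} = \frac{4203395}{-360} + - 13149 \sqrt{22} \cdot \frac{1}{4643552} = 4203395 \left(- \frac{1}{360}\right) - \frac{13149 \sqrt{22}}{4643552} = - \frac{840679}{72} - \frac{13149 \sqrt{22}}{4643552}$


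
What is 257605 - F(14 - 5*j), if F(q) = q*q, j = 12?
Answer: 255489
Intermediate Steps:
F(q) = q²
257605 - F(14 - 5*j) = 257605 - (14 - 5*12)² = 257605 - (14 - 60)² = 257605 - 1*(-46)² = 257605 - 1*2116 = 257605 - 2116 = 255489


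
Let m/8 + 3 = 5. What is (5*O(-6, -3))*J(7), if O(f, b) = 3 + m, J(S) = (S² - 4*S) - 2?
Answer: 1805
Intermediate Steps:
m = 16 (m = -24 + 8*5 = -24 + 40 = 16)
J(S) = -2 + S² - 4*S
O(f, b) = 19 (O(f, b) = 3 + 16 = 19)
(5*O(-6, -3))*J(7) = (5*19)*(-2 + 7² - 4*7) = 95*(-2 + 49 - 28) = 95*19 = 1805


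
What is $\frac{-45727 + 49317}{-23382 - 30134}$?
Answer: $- \frac{1795}{26758} \approx -0.067083$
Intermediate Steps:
$\frac{-45727 + 49317}{-23382 - 30134} = \frac{3590}{-53516} = 3590 \left(- \frac{1}{53516}\right) = - \frac{1795}{26758}$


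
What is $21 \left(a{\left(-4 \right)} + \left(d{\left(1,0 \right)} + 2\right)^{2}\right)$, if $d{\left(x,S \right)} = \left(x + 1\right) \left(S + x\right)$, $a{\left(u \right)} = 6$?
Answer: $462$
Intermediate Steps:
$d{\left(x,S \right)} = \left(1 + x\right) \left(S + x\right)$
$21 \left(a{\left(-4 \right)} + \left(d{\left(1,0 \right)} + 2\right)^{2}\right) = 21 \left(6 + \left(\left(0 + 1 + 1^{2} + 0 \cdot 1\right) + 2\right)^{2}\right) = 21 \left(6 + \left(\left(0 + 1 + 1 + 0\right) + 2\right)^{2}\right) = 21 \left(6 + \left(2 + 2\right)^{2}\right) = 21 \left(6 + 4^{2}\right) = 21 \left(6 + 16\right) = 21 \cdot 22 = 462$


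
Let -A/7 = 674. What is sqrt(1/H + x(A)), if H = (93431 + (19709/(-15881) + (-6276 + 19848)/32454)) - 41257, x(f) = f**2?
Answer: sqrt(49677254624622492268695779119531)/1493897694029 ≈ 4718.0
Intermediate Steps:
A = -4718 (A = -7*674 = -4718)
H = 1493897694029/28633443 (H = (93431 + (19709*(-1/15881) + 13572*(1/32454))) - 41257 = (93431 + (-19709/15881 + 754/1803)) - 41257 = (93431 - 23561053/28633443) - 41257 = 2675227651880/28633443 - 41257 = 1493897694029/28633443 ≈ 52173.)
sqrt(1/H + x(A)) = sqrt(1/(1493897694029/28633443) + (-4718)**2) = sqrt(28633443/1493897694029 + 22259524) = sqrt(33253451573811815639/1493897694029) = sqrt(49677254624622492268695779119531)/1493897694029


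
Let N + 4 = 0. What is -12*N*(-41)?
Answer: -1968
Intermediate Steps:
N = -4 (N = -4 + 0 = -4)
-12*N*(-41) = -12*(-4)*(-41) = 48*(-41) = -1968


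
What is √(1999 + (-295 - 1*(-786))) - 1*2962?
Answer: -2962 + √2490 ≈ -2912.1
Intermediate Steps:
√(1999 + (-295 - 1*(-786))) - 1*2962 = √(1999 + (-295 + 786)) - 2962 = √(1999 + 491) - 2962 = √2490 - 2962 = -2962 + √2490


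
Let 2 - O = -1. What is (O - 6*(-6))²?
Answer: 1521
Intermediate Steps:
O = 3 (O = 2 - 1*(-1) = 2 + 1 = 3)
(O - 6*(-6))² = (3 - 6*(-6))² = (3 + 36)² = 39² = 1521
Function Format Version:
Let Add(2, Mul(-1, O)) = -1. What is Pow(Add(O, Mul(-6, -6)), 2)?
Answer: 1521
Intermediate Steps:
O = 3 (O = Add(2, Mul(-1, -1)) = Add(2, 1) = 3)
Pow(Add(O, Mul(-6, -6)), 2) = Pow(Add(3, Mul(-6, -6)), 2) = Pow(Add(3, 36), 2) = Pow(39, 2) = 1521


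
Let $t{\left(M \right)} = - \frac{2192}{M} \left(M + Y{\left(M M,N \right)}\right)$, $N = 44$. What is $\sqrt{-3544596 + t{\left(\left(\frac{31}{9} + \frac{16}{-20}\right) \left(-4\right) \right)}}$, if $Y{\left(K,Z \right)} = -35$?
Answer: $\frac{2 i \sqrt{256779458}}{17} \approx 1885.2 i$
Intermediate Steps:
$t{\left(M \right)} = - \frac{2192 \left(-35 + M\right)}{M}$ ($t{\left(M \right)} = - \frac{2192}{M} \left(M - 35\right) = - \frac{2192}{M} \left(-35 + M\right) = - \frac{2192 \left(-35 + M\right)}{M}$)
$\sqrt{-3544596 + t{\left(\left(\frac{31}{9} + \frac{16}{-20}\right) \left(-4\right) \right)}} = \sqrt{-3544596 + \left(-2192 + \frac{76720}{\left(\frac{31}{9} + \frac{16}{-20}\right) \left(-4\right)}\right)} = \sqrt{-3544596 + \left(-2192 + \frac{76720}{\left(31 \cdot \frac{1}{9} + 16 \left(- \frac{1}{20}\right)\right) \left(-4\right)}\right)} = \sqrt{-3544596 + \left(-2192 + \frac{76720}{\left(\frac{31}{9} - \frac{4}{5}\right) \left(-4\right)}\right)} = \sqrt{-3544596 + \left(-2192 + \frac{76720}{\frac{119}{45} \left(-4\right)}\right)} = \sqrt{-3544596 + \left(-2192 + \frac{76720}{- \frac{476}{45}}\right)} = \sqrt{-3544596 + \left(-2192 + 76720 \left(- \frac{45}{476}\right)\right)} = \sqrt{-3544596 - \frac{160564}{17}} = \sqrt{- \frac{60418696}{17}} = \frac{2 i \sqrt{256779458}}{17}$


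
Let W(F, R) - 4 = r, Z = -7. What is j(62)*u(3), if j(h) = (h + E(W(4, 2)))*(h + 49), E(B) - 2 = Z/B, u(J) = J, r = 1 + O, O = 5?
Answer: 210789/10 ≈ 21079.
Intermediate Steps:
r = 6 (r = 1 + 5 = 6)
W(F, R) = 10 (W(F, R) = 4 + 6 = 10)
E(B) = 2 - 7/B
j(h) = (49 + h)*(13/10 + h) (j(h) = (h + (2 - 7/10))*(h + 49) = (h + (2 - 7*1/10))*(49 + h) = (h + (2 - 7/10))*(49 + h) = (h + 13/10)*(49 + h) = (13/10 + h)*(49 + h) = (49 + h)*(13/10 + h))
j(62)*u(3) = (637/10 + 62**2 + (503/10)*62)*3 = (637/10 + 3844 + 15593/5)*3 = (70263/10)*3 = 210789/10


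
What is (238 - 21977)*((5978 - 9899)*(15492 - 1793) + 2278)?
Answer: 1167634320239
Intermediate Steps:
(238 - 21977)*((5978 - 9899)*(15492 - 1793) + 2278) = -21739*(-3921*13699 + 2278) = -21739*(-53713779 + 2278) = -21739*(-53711501) = 1167634320239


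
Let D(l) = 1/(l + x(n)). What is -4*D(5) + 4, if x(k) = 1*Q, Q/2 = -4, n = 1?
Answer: 16/3 ≈ 5.3333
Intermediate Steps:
Q = -8 (Q = 2*(-4) = -8)
x(k) = -8 (x(k) = 1*(-8) = -8)
D(l) = 1/(-8 + l) (D(l) = 1/(l - 8) = 1/(-8 + l))
-4*D(5) + 4 = -4/(-8 + 5) + 4 = -4/(-3) + 4 = -4*(-1/3) + 4 = 4/3 + 4 = 16/3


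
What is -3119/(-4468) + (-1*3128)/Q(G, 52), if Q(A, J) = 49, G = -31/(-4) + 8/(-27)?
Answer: -13823073/218932 ≈ -63.139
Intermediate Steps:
G = 805/108 (G = -31*(-1/4) + 8*(-1/27) = 31/4 - 8/27 = 805/108 ≈ 7.4537)
-3119/(-4468) + (-1*3128)/Q(G, 52) = -3119/(-4468) - 1*3128/49 = -3119*(-1/4468) - 3128*1/49 = 3119/4468 - 3128/49 = -13823073/218932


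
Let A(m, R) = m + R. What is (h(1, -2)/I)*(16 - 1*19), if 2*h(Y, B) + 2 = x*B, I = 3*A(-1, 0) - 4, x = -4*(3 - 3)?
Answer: -3/7 ≈ -0.42857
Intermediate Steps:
A(m, R) = R + m
x = 0 (x = -4*0 = 0)
I = -7 (I = 3*(0 - 1) - 4 = 3*(-1) - 4 = -3 - 4 = -7)
h(Y, B) = -1 (h(Y, B) = -1 + (0*B)/2 = -1 + (½)*0 = -1 + 0 = -1)
(h(1, -2)/I)*(16 - 1*19) = (-1/(-7))*(16 - 1*19) = (-⅐*(-1))*(16 - 19) = (⅐)*(-3) = -3/7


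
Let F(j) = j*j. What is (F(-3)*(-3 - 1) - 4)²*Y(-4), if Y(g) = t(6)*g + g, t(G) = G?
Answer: -44800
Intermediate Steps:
F(j) = j²
Y(g) = 7*g (Y(g) = 6*g + g = 7*g)
(F(-3)*(-3 - 1) - 4)²*Y(-4) = ((-3)²*(-3 - 1) - 4)²*(7*(-4)) = (9*(-4) - 4)²*(-28) = (-36 - 4)²*(-28) = (-40)²*(-28) = 1600*(-28) = -44800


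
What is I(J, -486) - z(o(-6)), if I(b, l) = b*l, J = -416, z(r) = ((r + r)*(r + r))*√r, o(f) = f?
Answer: 202176 - 144*I*√6 ≈ 2.0218e+5 - 352.73*I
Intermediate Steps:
z(r) = 4*r^(5/2) (z(r) = ((2*r)*(2*r))*√r = (4*r²)*√r = 4*r^(5/2))
I(J, -486) - z(o(-6)) = -416*(-486) - 4*(-6)^(5/2) = 202176 - 4*36*I*√6 = 202176 - 144*I*√6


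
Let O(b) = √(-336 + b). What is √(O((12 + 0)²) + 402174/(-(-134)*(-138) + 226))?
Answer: √(-1836527571 + 667293512*I*√3)/9133 ≈ 1.4137 + 4.9006*I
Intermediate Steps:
√(O((12 + 0)²) + 402174/(-(-134)*(-138) + 226)) = √(√(-336 + (12 + 0)²) + 402174/(-(-134)*(-138) + 226)) = √(√(-336 + 12²) + 402174/(-134*138 + 226)) = √(√(-336 + 144) + 402174/(-18492 + 226)) = √(√(-192) + 402174/(-18266)) = √(8*I*√3 + 402174*(-1/18266)) = √(8*I*√3 - 201087/9133) = √(-201087/9133 + 8*I*√3)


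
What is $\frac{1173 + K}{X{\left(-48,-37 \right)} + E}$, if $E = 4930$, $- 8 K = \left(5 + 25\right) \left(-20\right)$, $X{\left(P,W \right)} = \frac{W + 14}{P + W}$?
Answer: $\frac{35360}{139691} \approx 0.25313$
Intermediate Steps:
$X{\left(P,W \right)} = \frac{14 + W}{P + W}$
$K = 75$ ($K = - \frac{\left(5 + 25\right) \left(-20\right)}{8} = - \frac{30 \left(-20\right)}{8} = \left(- \frac{1}{8}\right) \left(-600\right) = 75$)
$\frac{1173 + K}{X{\left(-48,-37 \right)} + E} = \frac{1173 + 75}{\frac{14 - 37}{-48 - 37} + 4930} = \frac{1248}{\frac{1}{-85} \left(-23\right) + 4930} = \frac{1248}{\left(- \frac{1}{85}\right) \left(-23\right) + 4930} = \frac{1248}{\frac{23}{85} + 4930} = \frac{1248}{\frac{419073}{85}} = 1248 \cdot \frac{85}{419073} = \frac{35360}{139691}$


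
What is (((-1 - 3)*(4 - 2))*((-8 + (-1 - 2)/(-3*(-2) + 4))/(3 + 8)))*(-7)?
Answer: -2324/55 ≈ -42.255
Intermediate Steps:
(((-1 - 3)*(4 - 2))*((-8 + (-1 - 2)/(-3*(-2) + 4))/(3 + 8)))*(-7) = ((-4*2)*((-8 - 3/(6 + 4))/11))*(-7) = -8*(-8 - 3/10)/11*(-7) = -(-332)/(5*11)*(-7) = -8*(-83/110)*(-7) = (332/55)*(-7) = -2324/55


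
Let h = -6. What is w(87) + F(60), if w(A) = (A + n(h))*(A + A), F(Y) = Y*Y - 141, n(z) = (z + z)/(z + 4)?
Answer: 19641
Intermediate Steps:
n(z) = 2*z/(4 + z) (n(z) = (2*z)/(4 + z) = 2*z/(4 + z))
F(Y) = -141 + Y² (F(Y) = Y² - 141 = -141 + Y²)
w(A) = 2*A*(6 + A) (w(A) = (A + 2*(-6)/(4 - 6))*(A + A) = (A + 2*(-6)/(-2))*(2*A) = (A + 2*(-6)*(-½))*(2*A) = (A + 6)*(2*A) = (6 + A)*(2*A) = 2*A*(6 + A))
w(87) + F(60) = 2*87*(6 + 87) + (-141 + 60²) = 2*87*93 + (-141 + 3600) = 16182 + 3459 = 19641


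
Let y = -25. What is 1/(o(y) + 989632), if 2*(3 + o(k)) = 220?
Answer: 1/989739 ≈ 1.0104e-6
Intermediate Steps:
o(k) = 107 (o(k) = -3 + (1/2)*220 = -3 + 110 = 107)
1/(o(y) + 989632) = 1/(107 + 989632) = 1/989739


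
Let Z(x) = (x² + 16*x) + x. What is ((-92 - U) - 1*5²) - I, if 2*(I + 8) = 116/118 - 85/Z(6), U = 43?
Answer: -2478157/16284 ≈ -152.18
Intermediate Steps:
Z(x) = x² + 17*x
I = -127283/16284 (I = -8 + (116/118 - 85*1/(6*(17 + 6)))/2 = -8 + (116*(1/118) - 85/(6*23))/2 = -8 + (58/59 - 85/138)/2 = -8 + (½)*(2989/8142) = -8 + 2989/16284 = -127283/16284 ≈ -7.8164)
((-92 - U) - 1*5²) - I = ((-92 - 1*43) - 1*5²) - 1*(-127283/16284) = ((-92 - 43) - 1*25) + 127283/16284 = (-135 - 25) + 127283/16284 = -160 + 127283/16284 = -2478157/16284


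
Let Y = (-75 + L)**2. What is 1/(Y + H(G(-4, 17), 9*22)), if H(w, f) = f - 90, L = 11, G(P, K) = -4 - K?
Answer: 1/4204 ≈ 0.00023787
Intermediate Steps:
H(w, f) = -90 + f
Y = 4096 (Y = (-75 + 11)**2 = (-64)**2 = 4096)
1/(Y + H(G(-4, 17), 9*22)) = 1/(4096 + (-90 + 9*22)) = 1/(4096 + (-90 + 198)) = 1/(4096 + 108) = 1/4204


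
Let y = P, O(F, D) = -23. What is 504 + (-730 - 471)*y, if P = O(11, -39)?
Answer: 28127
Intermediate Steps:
P = -23
y = -23
504 + (-730 - 471)*y = 504 + (-730 - 471)*(-23) = 504 - 1201*(-23) = 504 + 27623 = 28127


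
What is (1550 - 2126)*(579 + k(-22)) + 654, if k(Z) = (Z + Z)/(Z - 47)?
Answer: -7663998/23 ≈ -3.3322e+5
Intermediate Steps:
k(Z) = 2*Z/(-47 + Z) (k(Z) = (2*Z)/(-47 + Z) = 2*Z/(-47 + Z))
(1550 - 2126)*(579 + k(-22)) + 654 = (1550 - 2126)*(579 + 2*(-22)/(-47 - 22)) + 654 = -576*(579 + 2*(-22)/(-69)) + 654 = -576*(579 + 2*(-22)*(-1/69)) + 654 = -576*(579 + 44/69) + 654 = -576*39995/69 + 654 = -7679040/23 + 654 = -7663998/23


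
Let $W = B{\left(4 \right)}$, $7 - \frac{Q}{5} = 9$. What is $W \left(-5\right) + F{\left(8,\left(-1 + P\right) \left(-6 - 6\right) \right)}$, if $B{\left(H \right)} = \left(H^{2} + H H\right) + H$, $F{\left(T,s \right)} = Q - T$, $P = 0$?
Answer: $-198$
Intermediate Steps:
$Q = -10$ ($Q = 35 - 45 = -10$)
$F{\left(T,s \right)} = -10 - T$
$B{\left(H \right)} = H + 2 H^{2}$ ($B{\left(H \right)} = \left(H^{2} + H^{2}\right) + H = 2 H^{2} + H = H + 2 H^{2}$)
$W = 36$ ($W = 4 \left(1 + 2 \cdot 4\right) = 4 \left(1 + 8\right) = 4 \cdot 9 = 36$)
$W \left(-5\right) + F{\left(8,\left(-1 + P\right) \left(-6 - 6\right) \right)} = 36 \left(-5\right) - 18 = -180 - 18 = -198$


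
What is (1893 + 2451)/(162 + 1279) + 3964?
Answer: 5716468/1441 ≈ 3967.0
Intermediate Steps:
(1893 + 2451)/(162 + 1279) + 3964 = 4344/1441 + 3964 = 5716468/1441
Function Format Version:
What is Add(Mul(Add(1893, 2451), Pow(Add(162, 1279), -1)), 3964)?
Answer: Rational(5716468, 1441) ≈ 3967.0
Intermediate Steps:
Add(Mul(Add(1893, 2451), Pow(Add(162, 1279), -1)), 3964) = Add(Mul(4344, Pow(1441, -1)), 3964) = Add(Mul(4344, Rational(1, 1441)), 3964) = Add(Rational(4344, 1441), 3964) = Rational(5716468, 1441)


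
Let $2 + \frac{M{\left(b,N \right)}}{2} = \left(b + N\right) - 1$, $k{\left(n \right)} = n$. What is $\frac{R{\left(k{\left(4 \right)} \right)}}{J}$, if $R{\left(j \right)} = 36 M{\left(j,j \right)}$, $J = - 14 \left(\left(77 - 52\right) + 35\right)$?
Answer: $- \frac{3}{7} \approx -0.42857$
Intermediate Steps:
$M{\left(b,N \right)} = -6 + 2 N + 2 b$ ($M{\left(b,N \right)} = -4 + 2 \left(\left(b + N\right) - 1\right) = -4 + 2 \left(\left(N + b\right) - 1\right) = -4 + 2 \left(-1 + N + b\right) = -4 + \left(-2 + 2 N + 2 b\right) = -6 + 2 N + 2 b$)
$J = -840$ ($J = - 14 \left(\left(77 - 52\right) + 35\right) = - 14 \left(25 + 35\right) = \left(-14\right) 60 = -840$)
$R{\left(j \right)} = -216 + 144 j$ ($R{\left(j \right)} = 36 \left(-6 + 2 j + 2 j\right) = 36 \left(-6 + 4 j\right) = -216 + 144 j$)
$\frac{R{\left(k{\left(4 \right)} \right)}}{J} = \frac{-216 + 144 \cdot 4}{-840} = \left(-216 + 576\right) \left(- \frac{1}{840}\right) = 360 \left(- \frac{1}{840}\right) = - \frac{3}{7}$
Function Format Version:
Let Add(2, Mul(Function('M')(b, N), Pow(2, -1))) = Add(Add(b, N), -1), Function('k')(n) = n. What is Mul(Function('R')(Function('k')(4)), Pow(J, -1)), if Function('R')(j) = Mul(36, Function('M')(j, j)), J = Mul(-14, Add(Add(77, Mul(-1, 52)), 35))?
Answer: Rational(-3, 7) ≈ -0.42857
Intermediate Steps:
Function('M')(b, N) = Add(-6, Mul(2, N), Mul(2, b)) (Function('M')(b, N) = Add(-4, Mul(2, Add(Add(b, N), -1))) = Add(-4, Mul(2, Add(Add(N, b), -1))) = Add(-4, Mul(2, Add(-1, N, b))) = Add(-4, Add(-2, Mul(2, N), Mul(2, b))) = Add(-6, Mul(2, N), Mul(2, b)))
J = -840 (J = Mul(-14, Add(Add(77, -52), 35)) = Mul(-14, Add(25, 35)) = Mul(-14, 60) = -840)
Function('R')(j) = Add(-216, Mul(144, j)) (Function('R')(j) = Mul(36, Add(-6, Mul(2, j), Mul(2, j))) = Mul(36, Add(-6, Mul(4, j))) = Add(-216, Mul(144, j)))
Mul(Function('R')(Function('k')(4)), Pow(J, -1)) = Mul(Add(-216, Mul(144, 4)), Pow(-840, -1)) = Mul(Add(-216, 576), Rational(-1, 840)) = Mul(360, Rational(-1, 840)) = Rational(-3, 7)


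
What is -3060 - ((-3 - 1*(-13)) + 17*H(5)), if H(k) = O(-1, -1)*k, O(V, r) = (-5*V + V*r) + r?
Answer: -3495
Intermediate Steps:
O(V, r) = r - 5*V + V*r
H(k) = 5*k (H(k) = (-1 - 5*(-1) - 1*(-1))*k = (-1 + 5 + 1)*k = 5*k)
-3060 - ((-3 - 1*(-13)) + 17*H(5)) = -3060 - ((-3 - 1*(-13)) + 17*(5*5)) = -3060 - ((-3 + 13) + 17*25) = -3060 - (10 + 425) = -3060 - 1*435 = -3060 - 435 = -3495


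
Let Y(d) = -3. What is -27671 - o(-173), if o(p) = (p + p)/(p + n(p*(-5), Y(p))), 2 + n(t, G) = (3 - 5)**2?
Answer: -4732087/171 ≈ -27673.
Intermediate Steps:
n(t, G) = 2 (n(t, G) = -2 + (3 - 5)**2 = -2 + (-2)**2 = -2 + 4 = 2)
o(p) = 2*p/(2 + p) (o(p) = (p + p)/(p + 2) = (2*p)/(2 + p) = 2*p/(2 + p))
-27671 - o(-173) = -27671 - 2*(-173)/(2 - 173) = -27671 - 2*(-173)/(-171) = -27671 - 2*(-173)*(-1)/171 = -27671 - 1*346/171 = -27671 - 346/171 = -4732087/171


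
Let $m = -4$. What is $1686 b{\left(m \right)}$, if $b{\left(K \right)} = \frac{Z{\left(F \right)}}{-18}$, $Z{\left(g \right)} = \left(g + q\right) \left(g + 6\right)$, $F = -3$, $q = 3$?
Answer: $0$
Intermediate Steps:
$Z{\left(g \right)} = \left(3 + g\right) \left(6 + g\right)$ ($Z{\left(g \right)} = \left(g + 3\right) \left(g + 6\right) = \left(3 + g\right) \left(6 + g\right)$)
$b{\left(K \right)} = 0$ ($b{\left(K \right)} = \frac{18 + \left(-3\right)^{2} + 9 \left(-3\right)}{-18} = \left(18 + 9 - 27\right) \left(- \frac{1}{18}\right) = 0 \left(- \frac{1}{18}\right) = 0$)
$1686 b{\left(m \right)} = 1686 \cdot 0 = 0$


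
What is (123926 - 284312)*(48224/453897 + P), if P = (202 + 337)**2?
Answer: -7049855299988182/151299 ≈ -4.6596e+10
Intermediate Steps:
P = 290521 (P = 539**2 = 290521)
(123926 - 284312)*(48224/453897 + P) = (123926 - 284312)*(48224/453897 + 290521) = -160386*(48224*(1/453897) + 290521) = -160386*(48224/453897 + 290521) = -160386*131866658561/453897 = -7049855299988182/151299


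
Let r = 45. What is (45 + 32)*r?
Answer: 3465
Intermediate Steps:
(45 + 32)*r = (45 + 32)*45 = 77*45 = 3465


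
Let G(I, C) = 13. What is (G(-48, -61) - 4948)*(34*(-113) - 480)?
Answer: 21329070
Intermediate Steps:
(G(-48, -61) - 4948)*(34*(-113) - 480) = (13 - 4948)*(34*(-113) - 480) = -4935*(-3842 - 480) = -4935*(-4322) = 21329070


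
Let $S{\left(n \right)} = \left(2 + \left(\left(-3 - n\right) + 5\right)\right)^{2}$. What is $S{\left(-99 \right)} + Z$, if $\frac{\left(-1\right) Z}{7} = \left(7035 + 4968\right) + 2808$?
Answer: $-93068$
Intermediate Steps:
$Z = -103677$ ($Z = - 7 \left(\left(7035 + 4968\right) + 2808\right) = - 7 \left(12003 + 2808\right) = \left(-7\right) 14811 = -103677$)
$S{\left(n \right)} = \left(4 - n\right)^{2}$ ($S{\left(n \right)} = \left(2 - \left(-2 + n\right)\right)^{2} = \left(4 - n\right)^{2}$)
$S{\left(-99 \right)} + Z = \left(-4 - 99\right)^{2} - 103677 = \left(-103\right)^{2} - 103677 = 10609 - 103677 = -93068$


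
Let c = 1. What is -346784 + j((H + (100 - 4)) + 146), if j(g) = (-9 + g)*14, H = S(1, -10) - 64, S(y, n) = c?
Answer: -344404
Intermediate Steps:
S(y, n) = 1
H = -63 (H = 1 - 64 = -63)
j(g) = -126 + 14*g
-346784 + j((H + (100 - 4)) + 146) = -346784 + (-126 + 14*((-63 + (100 - 4)) + 146)) = -346784 + (-126 + 14*((-63 + 96) + 146)) = -346784 + (-126 + 14*(33 + 146)) = -346784 + (-126 + 14*179) = -346784 + (-126 + 2506) = -346784 + 2380 = -344404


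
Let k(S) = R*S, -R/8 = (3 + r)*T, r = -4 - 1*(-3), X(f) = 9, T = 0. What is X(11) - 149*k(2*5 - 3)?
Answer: 9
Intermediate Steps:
r = -1 (r = -4 + 3 = -1)
R = 0 (R = -8*(3 - 1)*0 = -16*0 = -8*0 = 0)
k(S) = 0 (k(S) = 0*S = 0)
X(11) - 149*k(2*5 - 3) = 9 - 149*0 = 9 + 0 = 9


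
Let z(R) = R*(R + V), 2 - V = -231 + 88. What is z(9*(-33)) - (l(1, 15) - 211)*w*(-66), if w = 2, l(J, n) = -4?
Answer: 16764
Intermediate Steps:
V = 145 (V = 2 - (-231 + 88) = 2 - 1*(-143) = 2 + 143 = 145)
z(R) = R*(145 + R) (z(R) = R*(R + 145) = R*(145 + R))
z(9*(-33)) - (l(1, 15) - 211)*w*(-66) = (9*(-33))*(145 + 9*(-33)) - (-4 - 211)*2*(-66) = -297*(145 - 297) - (-215)*(-132) = -297*(-152) - 1*28380 = 45144 - 28380 = 16764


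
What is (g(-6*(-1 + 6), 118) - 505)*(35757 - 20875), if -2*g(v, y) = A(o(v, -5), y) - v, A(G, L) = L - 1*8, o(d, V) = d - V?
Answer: -8557150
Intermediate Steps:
A(G, L) = -8 + L (A(G, L) = L - 8 = -8 + L)
g(v, y) = 4 + v/2 - y/2 (g(v, y) = -((-8 + y) - v)/2 = -(-8 + y - v)/2 = 4 + v/2 - y/2)
(g(-6*(-1 + 6), 118) - 505)*(35757 - 20875) = ((4 + (-6*(-1 + 6))/2 - 1/2*118) - 505)*(35757 - 20875) = ((4 + (-6*5)/2 - 59) - 505)*14882 = ((4 + (1/2)*(-30) - 59) - 505)*14882 = ((4 - 15 - 59) - 505)*14882 = (-70 - 505)*14882 = -575*14882 = -8557150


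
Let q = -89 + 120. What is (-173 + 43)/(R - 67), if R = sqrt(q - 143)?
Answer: 8710/4601 + 520*I*sqrt(7)/4601 ≈ 1.8931 + 0.29902*I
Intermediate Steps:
q = 31
R = 4*I*sqrt(7) (R = sqrt(31 - 143) = sqrt(-112) = 4*I*sqrt(7) ≈ 10.583*I)
(-173 + 43)/(R - 67) = (-173 + 43)/(4*I*sqrt(7) - 67) = -130/(-67 + 4*I*sqrt(7))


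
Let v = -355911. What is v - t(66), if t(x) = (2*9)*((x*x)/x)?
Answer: -357099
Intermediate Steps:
t(x) = 18*x (t(x) = 18*(x**2/x) = 18*x)
v - t(66) = -355911 - 18*66 = -355911 - 1*1188 = -355911 - 1188 = -357099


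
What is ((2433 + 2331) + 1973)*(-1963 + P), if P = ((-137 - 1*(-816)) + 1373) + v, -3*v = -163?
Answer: 2896910/3 ≈ 9.6564e+5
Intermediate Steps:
v = 163/3 (v = -⅓*(-163) = 163/3 ≈ 54.333)
P = 6319/3 (P = ((-137 - 1*(-816)) + 1373) + 163/3 = ((-137 + 816) + 1373) + 163/3 = (679 + 1373) + 163/3 = 2052 + 163/3 = 6319/3 ≈ 2106.3)
((2433 + 2331) + 1973)*(-1963 + P) = ((2433 + 2331) + 1973)*(-1963 + 6319/3) = (4764 + 1973)*(430/3) = 6737*(430/3) = 2896910/3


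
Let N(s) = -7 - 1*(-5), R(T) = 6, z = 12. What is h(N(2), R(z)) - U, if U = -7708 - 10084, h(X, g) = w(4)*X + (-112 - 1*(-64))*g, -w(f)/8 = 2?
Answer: 17536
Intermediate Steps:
w(f) = -16 (w(f) = -8*2 = -16)
N(s) = -2 (N(s) = -7 + 5 = -2)
h(X, g) = -48*g - 16*X (h(X, g) = -16*X + (-112 - 1*(-64))*g = -16*X + (-112 + 64)*g = -16*X - 48*g = -48*g - 16*X)
U = -17792
h(N(2), R(z)) - U = (-48*6 - 16*(-2)) - 1*(-17792) = (-288 + 32) + 17792 = -256 + 17792 = 17536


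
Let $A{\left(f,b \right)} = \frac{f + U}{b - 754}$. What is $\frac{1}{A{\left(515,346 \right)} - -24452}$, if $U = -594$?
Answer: $\frac{408}{9976495} \approx 4.0896 \cdot 10^{-5}$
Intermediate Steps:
$A{\left(f,b \right)} = \frac{-594 + f}{-754 + b}$ ($A{\left(f,b \right)} = \frac{f - 594}{b - 754} = \frac{-594 + f}{-754 + b}$)
$\frac{1}{A{\left(515,346 \right)} - -24452} = \frac{1}{\frac{-594 + 515}{-754 + 346} - -24452} = \frac{1}{\frac{1}{-408} \left(-79\right) + \left(-432656 + 457108\right)} = \frac{1}{\left(- \frac{1}{408}\right) \left(-79\right) + 24452} = \frac{1}{\frac{79}{408} + 24452} = \frac{1}{\frac{9976495}{408}} = \frac{408}{9976495}$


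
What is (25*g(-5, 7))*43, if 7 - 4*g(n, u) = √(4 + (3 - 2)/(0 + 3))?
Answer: 7525/4 - 1075*√39/12 ≈ 1321.8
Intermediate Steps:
g(n, u) = 7/4 - √39/12 (g(n, u) = 7/4 - √(4 + (3 - 2)/(0 + 3))/4 = 7/4 - √(4 + 1/3)/4 = 7/4 - √(4 + 1*(⅓))/4 = 7/4 - √(4 + ⅓)/4 = 7/4 - √39/12)
(25*g(-5, 7))*43 = (25*(7/4 - √39/12))*43 = (175/4 - 25*√39/12)*43 = 7525/4 - 1075*√39/12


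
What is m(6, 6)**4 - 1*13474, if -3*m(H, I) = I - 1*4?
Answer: -1091378/81 ≈ -13474.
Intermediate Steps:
m(H, I) = 4/3 - I/3 (m(H, I) = -(I - 1*4)/3 = -(I - 4)/3 = -(-4 + I)/3 = 4/3 - I/3)
m(6, 6)**4 - 1*13474 = (4/3 - 1/3*6)**4 - 1*13474 = (4/3 - 2)**4 - 13474 = (-2/3)**4 - 13474 = 16/81 - 13474 = -1091378/81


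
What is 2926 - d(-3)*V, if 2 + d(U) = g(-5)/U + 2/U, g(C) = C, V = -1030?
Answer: 1896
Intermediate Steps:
d(U) = -2 - 3/U (d(U) = -2 + (-5/U + 2/U) = -2 - 3/U)
2926 - d(-3)*V = 2926 - (-2 - 3/(-3))*(-1030) = 2926 - (-2 - 3*(-⅓))*(-1030) = 2926 - (-2 + 1)*(-1030) = 2926 - (-1)*(-1030) = 2926 - 1*1030 = 2926 - 1030 = 1896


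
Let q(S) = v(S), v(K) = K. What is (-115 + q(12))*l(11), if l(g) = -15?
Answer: 1545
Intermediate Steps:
q(S) = S
(-115 + q(12))*l(11) = (-115 + 12)*(-15) = -103*(-15) = 1545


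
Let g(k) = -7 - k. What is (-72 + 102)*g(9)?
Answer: -480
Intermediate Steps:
(-72 + 102)*g(9) = (-72 + 102)*(-7 - 1*9) = 30*(-7 - 9) = 30*(-16) = -480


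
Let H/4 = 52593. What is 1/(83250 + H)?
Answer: 1/293622 ≈ 3.4057e-6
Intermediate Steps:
H = 210372 (H = 4*52593 = 210372)
1/(83250 + H) = 1/(83250 + 210372) = 1/293622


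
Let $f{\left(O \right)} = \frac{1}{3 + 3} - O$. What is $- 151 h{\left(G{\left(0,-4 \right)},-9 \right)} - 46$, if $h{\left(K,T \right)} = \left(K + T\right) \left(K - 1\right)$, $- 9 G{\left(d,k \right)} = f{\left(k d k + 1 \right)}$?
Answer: $- \frac{3693055}{2916} \approx -1266.5$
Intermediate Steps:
$f{\left(O \right)} = \frac{1}{6} - O$
$G{\left(d,k \right)} = \frac{5}{54} + \frac{d k^{2}}{9}$ ($G{\left(d,k \right)} = - \frac{\frac{1}{6} - \left(k d k + 1\right)}{9} = - \frac{\frac{1}{6} - \left(d k k + 1\right)}{9} = - \frac{\frac{1}{6} - \left(d k^{2} + 1\right)}{9} = - \frac{\frac{1}{6} - \left(1 + d k^{2}\right)}{9} = - \frac{- \frac{5}{6} - d k^{2}}{9} = \frac{5}{54} + \frac{d k^{2}}{9}$)
$h{\left(K,T \right)} = \left(-1 + K\right) \left(K + T\right)$ ($h{\left(K,T \right)} = \left(K + T\right) \left(-1 + K\right) = \left(-1 + K\right) \left(K + T\right)$)
$- 151 h{\left(G{\left(0,-4 \right)},-9 \right)} - 46 = - 151 \left(\left(\frac{5}{54} + \frac{1}{9} \cdot 0 \left(-4\right)^{2}\right)^{2} - \left(\frac{5}{54} + \frac{1}{9} \cdot 0 \left(-4\right)^{2}\right) - -9 + \left(\frac{5}{54} + \frac{1}{9} \cdot 0 \left(-4\right)^{2}\right) \left(-9\right)\right) - 46 = - 151 \left(\left(\frac{5}{54} + \frac{1}{9} \cdot 0 \cdot 16\right)^{2} - \left(\frac{5}{54} + \frac{1}{9} \cdot 0 \cdot 16\right) + 9 + \left(\frac{5}{54} + \frac{1}{9} \cdot 0 \cdot 16\right) \left(-9\right)\right) - 46 = - 151 \left(\left(\frac{5}{54} + 0\right)^{2} - \left(\frac{5}{54} + 0\right) + 9 + \left(\frac{5}{54} + 0\right) \left(-9\right)\right) - 46 = - 151 \left(\left(\frac{5}{54}\right)^{2} - \frac{5}{54} + 9 + \frac{5}{54} \left(-9\right)\right) - 46 = - 151 \left(\frac{25}{2916} - \frac{5}{54} + 9 - \frac{5}{6}\right) - 46 = \left(-151\right) \frac{23569}{2916} - 46 = - \frac{3558919}{2916} - 46 = - \frac{3693055}{2916}$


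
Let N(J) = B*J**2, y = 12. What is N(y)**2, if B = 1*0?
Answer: 0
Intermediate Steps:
B = 0
N(J) = 0 (N(J) = 0*J**2 = 0)
N(y)**2 = 0**2 = 0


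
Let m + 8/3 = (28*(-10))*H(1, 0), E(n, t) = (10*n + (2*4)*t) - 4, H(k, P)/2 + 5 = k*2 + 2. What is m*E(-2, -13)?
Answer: -214016/3 ≈ -71339.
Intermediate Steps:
H(k, P) = -6 + 4*k (H(k, P) = -10 + 2*(k*2 + 2) = -10 + 2*(2*k + 2) = -10 + 2*(2 + 2*k) = -10 + (4 + 4*k) = -6 + 4*k)
E(n, t) = -4 + 8*t + 10*n (E(n, t) = (10*n + 8*t) - 4 = (8*t + 10*n) - 4 = -4 + 8*t + 10*n)
m = 1672/3 (m = -8/3 + (28*(-10))*(-6 + 4*1) = -8/3 - 280*(-6 + 4) = -8/3 - 280*(-2) = -8/3 + 560 = 1672/3 ≈ 557.33)
m*E(-2, -13) = 1672*(-4 + 8*(-13) + 10*(-2))/3 = 1672*(-4 - 104 - 20)/3 = (1672/3)*(-128) = -214016/3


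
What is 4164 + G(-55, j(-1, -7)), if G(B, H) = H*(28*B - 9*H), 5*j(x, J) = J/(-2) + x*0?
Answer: 308159/100 ≈ 3081.6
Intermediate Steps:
j(x, J) = -J/10 (j(x, J) = (J/(-2) + x*0)/5 = (J*(-1/2) + 0)/5 = (-J/2 + 0)/5 = (-J/2)/5 = -J/10)
G(B, H) = H*(-9*H + 28*B)
4164 + G(-55, j(-1, -7)) = 4164 + (-1/10*(-7))*(-(-9)*(-7)/10 + 28*(-55)) = 4164 + 7*(-9*7/10 - 1540)/10 = 4164 + 7*(-63/10 - 1540)/10 = 4164 + (7/10)*(-15463/10) = 4164 - 108241/100 = 308159/100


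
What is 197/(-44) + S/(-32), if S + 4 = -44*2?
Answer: -141/88 ≈ -1.6023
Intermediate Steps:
S = -92 (S = -4 - 44*2 = -4 - 88 = -92)
197/(-44) + S/(-32) = 197/(-44) - 92/(-32) = 197*(-1/44) - 92*(-1/32) = -197/44 + 23/8 = -141/88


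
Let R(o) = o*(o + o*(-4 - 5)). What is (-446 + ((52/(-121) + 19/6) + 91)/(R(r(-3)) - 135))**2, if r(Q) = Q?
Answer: 4501581353130625/22584679524 ≈ 1.9932e+5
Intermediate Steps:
R(o) = -8*o**2 (R(o) = o*(o + o*(-9)) = o*(o - 9*o) = o*(-8*o) = -8*o**2)
(-446 + ((52/(-121) + 19/6) + 91)/(R(r(-3)) - 135))**2 = (-446 + ((52/(-121) + 19/6) + 91)/(-8*(-3)**2 - 135))**2 = (-446 + ((52*(-1/121) + 19*(1/6)) + 91)/(-8*9 - 135))**2 = (-446 + ((-52/121 + 19/6) + 91)/(-72 - 135))**2 = (-446 + (1987/726 + 91)/(-207))**2 = (-446 + (68053/726)*(-1/207))**2 = (-446 - 68053/150282)**2 = (-67093825/150282)**2 = 4501581353130625/22584679524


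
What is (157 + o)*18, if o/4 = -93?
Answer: -3870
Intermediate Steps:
o = -372 (o = 4*(-93) = -372)
(157 + o)*18 = (157 - 372)*18 = -215*18 = -3870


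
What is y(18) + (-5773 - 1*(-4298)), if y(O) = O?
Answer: -1457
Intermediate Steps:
y(18) + (-5773 - 1*(-4298)) = 18 + (-5773 - 1*(-4298)) = 18 + (-5773 + 4298) = 18 - 1475 = -1457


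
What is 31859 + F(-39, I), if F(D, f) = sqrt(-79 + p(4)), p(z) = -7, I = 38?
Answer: 31859 + I*sqrt(86) ≈ 31859.0 + 9.2736*I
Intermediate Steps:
F(D, f) = I*sqrt(86) (F(D, f) = sqrt(-79 - 7) = sqrt(-86) = I*sqrt(86))
31859 + F(-39, I) = 31859 + I*sqrt(86)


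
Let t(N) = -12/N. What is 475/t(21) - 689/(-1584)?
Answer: -1316011/1584 ≈ -830.82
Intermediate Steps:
475/t(21) - 689/(-1584) = 475/((-12/21)) - 689/(-1584) = 475/((-12*1/21)) - 689*(-1/1584) = 475/(-4/7) + 689/1584 = 475*(-7/4) + 689/1584 = -3325/4 + 689/1584 = -1316011/1584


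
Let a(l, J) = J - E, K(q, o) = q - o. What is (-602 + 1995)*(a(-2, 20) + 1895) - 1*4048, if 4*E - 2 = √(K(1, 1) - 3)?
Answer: 5325701/2 - 1393*I*√3/4 ≈ 2.6629e+6 - 603.19*I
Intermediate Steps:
E = ½ + I*√3/4 (E = ½ + √((1 - 1*1) - 3)/4 = ½ + √((1 - 1) - 3)/4 = ½ + √(0 - 3)/4 = ½ + √(-3)/4 = ½ + (I*√3)/4 = ½ + I*√3/4 ≈ 0.5 + 0.43301*I)
a(l, J) = -½ + J - I*√3/4 (a(l, J) = J - (½ + I*√3/4) = J + (-½ - I*√3/4) = -½ + J - I*√3/4)
(-602 + 1995)*(a(-2, 20) + 1895) - 1*4048 = (-602 + 1995)*((-½ + 20 - I*√3/4) + 1895) - 1*4048 = 1393*((39/2 - I*√3/4) + 1895) - 4048 = 1393*(3829/2 - I*√3/4) - 4048 = (5333797/2 - 1393*I*√3/4) - 4048 = 5325701/2 - 1393*I*√3/4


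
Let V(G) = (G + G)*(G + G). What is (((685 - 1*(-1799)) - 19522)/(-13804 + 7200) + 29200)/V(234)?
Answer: 96426919/723217248 ≈ 0.13333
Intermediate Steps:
V(G) = 4*G**2 (V(G) = (2*G)*(2*G) = 4*G**2)
(((685 - 1*(-1799)) - 19522)/(-13804 + 7200) + 29200)/V(234) = (((685 - 1*(-1799)) - 19522)/(-13804 + 7200) + 29200)/((4*234**2)) = (((685 + 1799) - 19522)/(-6604) + 29200)/((4*54756)) = ((2484 - 19522)*(-1/6604) + 29200)/219024 = (-17038*(-1/6604) + 29200)*(1/219024) = (8519/3302 + 29200)*(1/219024) = (96426919/3302)*(1/219024) = 96426919/723217248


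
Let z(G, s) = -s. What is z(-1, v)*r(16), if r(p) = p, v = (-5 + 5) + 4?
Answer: -64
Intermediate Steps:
v = 4 (v = 0 + 4 = 4)
z(-1, v)*r(16) = -1*4*16 = -4*16 = -64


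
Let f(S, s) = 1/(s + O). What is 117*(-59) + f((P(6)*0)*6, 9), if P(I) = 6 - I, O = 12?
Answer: -144962/21 ≈ -6903.0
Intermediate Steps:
f(S, s) = 1/(12 + s) (f(S, s) = 1/(s + 12) = 1/(12 + s))
117*(-59) + f((P(6)*0)*6, 9) = 117*(-59) + 1/(12 + 9) = -6903 + 1/21 = -144962/21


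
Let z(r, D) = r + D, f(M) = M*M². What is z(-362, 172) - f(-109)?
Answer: 1294839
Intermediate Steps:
f(M) = M³
z(r, D) = D + r
z(-362, 172) - f(-109) = (172 - 362) - 1*(-109)³ = -190 - 1*(-1295029) = -190 + 1295029 = 1294839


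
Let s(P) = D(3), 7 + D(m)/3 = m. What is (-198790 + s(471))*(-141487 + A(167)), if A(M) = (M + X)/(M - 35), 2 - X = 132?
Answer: 1856437628047/66 ≈ 2.8128e+10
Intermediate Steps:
X = -130 (X = 2 - 1*132 = 2 - 132 = -130)
D(m) = -21 + 3*m
A(M) = (-130 + M)/(-35 + M) (A(M) = (M - 130)/(M - 35) = (-130 + M)/(-35 + M))
s(P) = -12 (s(P) = -21 + 3*3 = -21 + 9 = -12)
(-198790 + s(471))*(-141487 + A(167)) = (-198790 - 12)*(-141487 + (-130 + 167)/(-35 + 167)) = -198802*(-141487 + 37/132) = -198802*(-18676247/132) = 1856437628047/66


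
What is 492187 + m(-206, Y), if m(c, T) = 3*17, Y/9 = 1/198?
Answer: 492238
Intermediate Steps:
Y = 1/22 (Y = 9/198 = 9*(1/198) = 1/22 ≈ 0.045455)
m(c, T) = 51
492187 + m(-206, Y) = 492187 + 51 = 492238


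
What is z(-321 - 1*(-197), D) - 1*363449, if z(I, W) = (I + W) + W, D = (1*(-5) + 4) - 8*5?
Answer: -363655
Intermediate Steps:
D = -41 (D = (-5 + 4) - 40 = -1 - 40 = -41)
z(I, W) = I + 2*W
z(-321 - 1*(-197), D) - 1*363449 = ((-321 - 1*(-197)) + 2*(-41)) - 1*363449 = ((-321 + 197) - 82) - 363449 = (-124 - 82) - 363449 = -206 - 363449 = -363655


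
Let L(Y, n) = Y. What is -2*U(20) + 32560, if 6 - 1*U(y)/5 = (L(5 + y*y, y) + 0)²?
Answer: 1672750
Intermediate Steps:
U(y) = 30 - 5*(5 + y²)² (U(y) = 30 - 5*((5 + y*y) + 0)² = 30 - 5*((5 + y²) + 0)² = 30 - 5*(5 + y²)²)
-2*U(20) + 32560 = -2*(30 - 5*(5 + 20²)²) + 32560 = -2*(30 - 5*(5 + 400)²) + 32560 = -2*(30 - 5*405²) + 32560 = -2*(30 - 5*164025) + 32560 = -2*(30 - 820125) + 32560 = -2*(-820095) + 32560 = 1640190 + 32560 = 1672750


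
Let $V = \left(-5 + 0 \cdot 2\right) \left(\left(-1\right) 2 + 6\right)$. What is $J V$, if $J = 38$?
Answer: $-760$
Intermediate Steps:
$V = -20$ ($V = \left(-5 + 0\right) \left(-2 + 6\right) = \left(-5\right) 4 = -20$)
$J V = 38 \left(-20\right) = -760$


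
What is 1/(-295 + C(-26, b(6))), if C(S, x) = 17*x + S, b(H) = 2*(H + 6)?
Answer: 1/87 ≈ 0.011494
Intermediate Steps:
b(H) = 12 + 2*H (b(H) = 2*(6 + H) = 12 + 2*H)
C(S, x) = S + 17*x
1/(-295 + C(-26, b(6))) = 1/(-295 + (-26 + 17*(12 + 2*6))) = 1/(-295 + (-26 + 17*(12 + 12))) = 1/(-295 + (-26 + 17*24)) = 1/(-295 + (-26 + 408)) = 1/(-295 + 382) = 1/87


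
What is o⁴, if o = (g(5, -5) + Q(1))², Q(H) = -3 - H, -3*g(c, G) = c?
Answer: 6975757441/6561 ≈ 1.0632e+6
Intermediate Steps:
g(c, G) = -c/3
o = 289/9 (o = (-⅓*5 + (-3 - 1*1))² = (-5/3 + (-3 - 1))² = (-5/3 - 4)² = (-17/3)² = 289/9 ≈ 32.111)
o⁴ = (289/9)⁴ = 6975757441/6561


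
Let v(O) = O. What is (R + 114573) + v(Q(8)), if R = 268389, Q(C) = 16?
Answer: 382978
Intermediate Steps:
(R + 114573) + v(Q(8)) = (268389 + 114573) + 16 = 382962 + 16 = 382978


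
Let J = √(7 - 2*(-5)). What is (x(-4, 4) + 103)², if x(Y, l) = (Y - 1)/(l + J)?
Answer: 15554 - 1230*√17 ≈ 10483.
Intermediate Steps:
J = √17 (J = √(7 + 10) = √17 ≈ 4.1231)
x(Y, l) = (-1 + Y)/(l + √17) (x(Y, l) = (Y - 1)/(l + √17) = (-1 + Y)/(l + √17))
(x(-4, 4) + 103)² = ((-1 - 4)/(4 + √17) + 103)² = (-5/(4 + √17) + 103)² = (103 - 5/(4 + √17))²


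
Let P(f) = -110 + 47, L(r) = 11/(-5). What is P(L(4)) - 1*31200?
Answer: -31263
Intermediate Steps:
L(r) = -11/5 (L(r) = 11*(-⅕) = -11/5)
P(f) = -63
P(L(4)) - 1*31200 = -63 - 1*31200 = -63 - 31200 = -31263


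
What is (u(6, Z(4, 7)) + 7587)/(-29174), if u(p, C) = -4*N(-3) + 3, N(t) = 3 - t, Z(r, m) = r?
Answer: -3783/14587 ≈ -0.25934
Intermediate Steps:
u(p, C) = -21 (u(p, C) = -4*(3 - 1*(-3)) + 3 = -4*(3 + 3) + 3 = -4*6 + 3 = -24 + 3 = -21)
(u(6, Z(4, 7)) + 7587)/(-29174) = (-21 + 7587)/(-29174) = 7566*(-1/29174) = -3783/14587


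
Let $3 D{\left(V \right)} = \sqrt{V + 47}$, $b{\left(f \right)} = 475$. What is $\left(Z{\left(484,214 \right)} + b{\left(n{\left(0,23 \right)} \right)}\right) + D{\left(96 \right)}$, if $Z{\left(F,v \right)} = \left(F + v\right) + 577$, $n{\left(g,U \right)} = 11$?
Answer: $1750 + \frac{\sqrt{143}}{3} \approx 1754.0$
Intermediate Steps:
$Z{\left(F,v \right)} = 577 + F + v$
$D{\left(V \right)} = \frac{\sqrt{47 + V}}{3}$ ($D{\left(V \right)} = \frac{\sqrt{V + 47}}{3} = \frac{\sqrt{47 + V}}{3}$)
$\left(Z{\left(484,214 \right)} + b{\left(n{\left(0,23 \right)} \right)}\right) + D{\left(96 \right)} = \left(\left(577 + 484 + 214\right) + 475\right) + \frac{\sqrt{47 + 96}}{3} = \left(1275 + 475\right) + \frac{\sqrt{143}}{3} = 1750 + \frac{\sqrt{143}}{3}$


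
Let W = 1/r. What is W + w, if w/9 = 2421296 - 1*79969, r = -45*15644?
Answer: 14834226433139/703980 ≈ 2.1072e+7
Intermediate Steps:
r = -703980
W = -1/703980 (W = 1/(-703980) = -1/703980 ≈ -1.4205e-6)
w = 21071943 (w = 9*(2421296 - 1*79969) = 9*(2421296 - 79969) = 9*2341327 = 21071943)
W + w = -1/703980 + 21071943 = 14834226433139/703980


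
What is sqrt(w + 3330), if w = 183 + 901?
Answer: sqrt(4414) ≈ 66.438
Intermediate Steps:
w = 1084
sqrt(w + 3330) = sqrt(1084 + 3330) = sqrt(4414)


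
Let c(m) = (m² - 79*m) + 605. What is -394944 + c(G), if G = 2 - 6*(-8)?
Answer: -395789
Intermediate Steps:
G = 50 (G = 2 + 48 = 50)
c(m) = 605 + m² - 79*m
-394944 + c(G) = -394944 + (605 + 50² - 79*50) = -394944 + (605 + 2500 - 3950) = -394944 - 845 = -395789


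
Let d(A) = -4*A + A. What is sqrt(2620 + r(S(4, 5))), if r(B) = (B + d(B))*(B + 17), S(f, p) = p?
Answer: 20*sqrt(6) ≈ 48.990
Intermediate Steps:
d(A) = -3*A
r(B) = -2*B*(17 + B) (r(B) = (B - 3*B)*(B + 17) = (-2*B)*(17 + B) = -2*B*(17 + B))
sqrt(2620 + r(S(4, 5))) = sqrt(2620 + 2*5*(-17 - 1*5)) = sqrt(2620 + 2*5*(-17 - 5)) = sqrt(2620 + 2*5*(-22)) = sqrt(2620 - 220) = sqrt(2400) = 20*sqrt(6)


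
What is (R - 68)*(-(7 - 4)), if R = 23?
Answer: 135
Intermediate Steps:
(R - 68)*(-(7 - 4)) = (23 - 68)*(-(7 - 4)) = -(-45)*3 = -45*(-3) = 135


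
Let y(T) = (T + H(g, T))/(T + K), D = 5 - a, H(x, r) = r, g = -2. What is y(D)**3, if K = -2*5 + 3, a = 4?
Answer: -1/27 ≈ -0.037037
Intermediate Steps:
D = 1 (D = 5 - 1*4 = 5 - 4 = 1)
K = -7 (K = -10 + 3 = -7)
y(T) = 2*T/(-7 + T) (y(T) = (T + T)/(T - 7) = (2*T)/(-7 + T) = 2*T/(-7 + T))
y(D)**3 = (2*1/(-7 + 1))**3 = (2*1/(-6))**3 = (2*1*(-1/6))**3 = (-1/3)**3 = -1/27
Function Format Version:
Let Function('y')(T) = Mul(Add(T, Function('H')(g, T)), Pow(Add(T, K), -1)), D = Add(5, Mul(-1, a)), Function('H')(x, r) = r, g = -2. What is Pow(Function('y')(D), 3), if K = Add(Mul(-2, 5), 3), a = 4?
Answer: Rational(-1, 27) ≈ -0.037037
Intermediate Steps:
D = 1 (D = Add(5, Mul(-1, 4)) = Add(5, -4) = 1)
K = -7 (K = Add(-10, 3) = -7)
Function('y')(T) = Mul(2, T, Pow(Add(-7, T), -1)) (Function('y')(T) = Mul(Add(T, T), Pow(Add(T, -7), -1)) = Mul(Mul(2, T), Pow(Add(-7, T), -1)) = Mul(2, T, Pow(Add(-7, T), -1)))
Pow(Function('y')(D), 3) = Pow(Mul(2, 1, Pow(Add(-7, 1), -1)), 3) = Pow(Mul(2, 1, Pow(-6, -1)), 3) = Pow(Mul(2, 1, Rational(-1, 6)), 3) = Pow(Rational(-1, 3), 3) = Rational(-1, 27)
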